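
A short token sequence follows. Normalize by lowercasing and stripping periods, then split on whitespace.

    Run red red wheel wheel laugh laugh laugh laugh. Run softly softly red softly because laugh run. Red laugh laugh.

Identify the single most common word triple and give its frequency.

Trigram frequencies (highest first):
  laugh laugh laugh: 2
  run red red: 1
  red red wheel: 1
  red wheel wheel: 1
  wheel wheel laugh: 1
  wheel laugh laugh: 1
  … (11 more, each ≤ 1)

"laugh laugh laugh", 2 times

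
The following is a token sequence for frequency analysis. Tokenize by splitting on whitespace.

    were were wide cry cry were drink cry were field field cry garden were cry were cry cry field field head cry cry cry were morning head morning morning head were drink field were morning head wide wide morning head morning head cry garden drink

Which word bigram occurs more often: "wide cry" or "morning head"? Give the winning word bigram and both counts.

"morning head" (5 vs 1)

"wide cry": 1 occurrence
"morning head": 5 occurrences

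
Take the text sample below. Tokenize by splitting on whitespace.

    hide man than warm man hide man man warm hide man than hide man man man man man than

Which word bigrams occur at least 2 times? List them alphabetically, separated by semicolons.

hide man; man man; man than

Bigram counts meeting the condition (at least 2 times):
  hide man: 4
  man man: 5
  man than: 3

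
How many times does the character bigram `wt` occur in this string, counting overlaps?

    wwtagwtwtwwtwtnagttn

5

Sliding a length-2 window over the 20 characters (19 positions):
  position 2–3: wt
  position 6–7: wt
  position 8–9: wt
  position 11–12: wt
  position 13–14: wt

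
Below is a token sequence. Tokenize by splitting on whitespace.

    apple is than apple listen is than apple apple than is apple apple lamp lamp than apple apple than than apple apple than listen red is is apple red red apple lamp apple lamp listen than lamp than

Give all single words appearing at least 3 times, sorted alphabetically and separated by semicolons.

Unigram counts meeting the condition (at least 3 times):
  apple: 13
  is: 5
  lamp: 5
  listen: 3
  red: 3
  than: 9

apple; is; lamp; listen; red; than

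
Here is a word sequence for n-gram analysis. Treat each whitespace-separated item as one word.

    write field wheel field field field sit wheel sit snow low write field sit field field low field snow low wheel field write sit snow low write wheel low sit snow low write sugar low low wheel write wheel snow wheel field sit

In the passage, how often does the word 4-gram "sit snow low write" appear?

3

Scanning the 40 overlapping 4-gram windows for "sit snow low write":
  position 9–12: sit snow low write
  position 24–27: sit snow low write
  position 30–33: sit snow low write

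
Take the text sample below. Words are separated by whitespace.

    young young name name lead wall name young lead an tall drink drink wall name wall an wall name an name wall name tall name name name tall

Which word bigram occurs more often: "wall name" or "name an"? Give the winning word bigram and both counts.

"wall name": 4 occurrences
"name an": 1 occurrence

"wall name" (4 vs 1)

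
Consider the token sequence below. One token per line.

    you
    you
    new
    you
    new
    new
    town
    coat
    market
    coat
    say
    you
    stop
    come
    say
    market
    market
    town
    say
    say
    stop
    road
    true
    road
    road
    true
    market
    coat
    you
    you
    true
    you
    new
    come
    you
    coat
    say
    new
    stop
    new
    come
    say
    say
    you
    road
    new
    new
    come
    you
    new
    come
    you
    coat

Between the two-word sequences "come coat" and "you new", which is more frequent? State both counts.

"come coat": 0 occurrences
"you new": 4 occurrences

"you new" (4 vs 0)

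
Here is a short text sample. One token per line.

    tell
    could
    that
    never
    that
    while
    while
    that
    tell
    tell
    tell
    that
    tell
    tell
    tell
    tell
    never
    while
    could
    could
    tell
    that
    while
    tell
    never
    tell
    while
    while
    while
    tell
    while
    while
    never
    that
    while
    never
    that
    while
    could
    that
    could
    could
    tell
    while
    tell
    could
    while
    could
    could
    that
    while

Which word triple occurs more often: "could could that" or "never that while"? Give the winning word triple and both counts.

"could could that": 1 occurrence
"never that while": 3 occurrences

"never that while" (3 vs 1)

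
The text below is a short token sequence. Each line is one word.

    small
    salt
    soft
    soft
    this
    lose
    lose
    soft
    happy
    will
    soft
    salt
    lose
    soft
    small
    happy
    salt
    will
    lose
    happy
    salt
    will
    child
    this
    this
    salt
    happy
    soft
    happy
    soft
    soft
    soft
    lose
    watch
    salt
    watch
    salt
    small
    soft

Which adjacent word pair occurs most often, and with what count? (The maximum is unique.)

Bigram frequencies (highest first):
  soft soft: 3
  lose soft: 2
  soft happy: 2
  happy salt: 2
  salt will: 2
  happy soft: 2
  … (24 more, each ≤ 2)

"soft soft", 3 times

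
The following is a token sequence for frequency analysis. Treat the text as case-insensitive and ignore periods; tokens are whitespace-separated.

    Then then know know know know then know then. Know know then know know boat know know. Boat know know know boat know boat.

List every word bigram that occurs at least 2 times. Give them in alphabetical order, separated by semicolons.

Bigram counts meeting the condition (at least 2 times):
  boat know: 3
  know boat: 4
  know know: 8
  know then: 3
  then know: 4

boat know; know boat; know know; know then; then know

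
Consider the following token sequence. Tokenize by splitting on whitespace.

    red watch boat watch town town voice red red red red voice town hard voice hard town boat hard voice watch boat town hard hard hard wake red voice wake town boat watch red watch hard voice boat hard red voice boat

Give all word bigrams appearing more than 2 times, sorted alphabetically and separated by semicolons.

hard voice; red red; red voice

Bigram counts meeting the condition (more than 2 times):
  hard voice: 3
  red red: 3
  red voice: 3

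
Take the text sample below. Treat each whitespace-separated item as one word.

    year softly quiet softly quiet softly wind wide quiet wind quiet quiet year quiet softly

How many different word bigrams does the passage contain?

15 tokens → 14 bigram windows in total.
Repeated bigrams (each contributes count−1 duplicates):
  quiet softly: 3
  softly quiet: 2
3 duplicate windows → 14 − 3 = 11 distinct.

11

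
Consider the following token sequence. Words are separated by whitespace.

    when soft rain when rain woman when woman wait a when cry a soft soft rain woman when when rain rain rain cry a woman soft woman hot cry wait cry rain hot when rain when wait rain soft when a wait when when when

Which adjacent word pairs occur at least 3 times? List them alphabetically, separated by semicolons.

Bigram counts meeting the condition (at least 3 times):
  when rain: 3
  when when: 3

when rain; when when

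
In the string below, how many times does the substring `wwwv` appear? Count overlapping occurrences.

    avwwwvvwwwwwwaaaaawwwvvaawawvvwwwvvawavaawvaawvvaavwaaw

3

Sliding a length-4 window over the 55 characters (52 positions):
  position 3–6: wwwv
  position 19–22: wwwv
  position 31–34: wwwv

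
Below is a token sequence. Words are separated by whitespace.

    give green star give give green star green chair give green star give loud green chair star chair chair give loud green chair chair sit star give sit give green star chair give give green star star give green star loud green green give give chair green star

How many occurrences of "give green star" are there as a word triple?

6

Scanning the 46 overlapping trigram windows for "give green star":
  position 1–3: give green star
  position 5–7: give green star
  position 10–12: give green star
  position 29–31: give green star
  position 34–36: give green star
  position 38–40: give green star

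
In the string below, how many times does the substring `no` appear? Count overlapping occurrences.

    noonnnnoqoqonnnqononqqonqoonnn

Sliding a length-2 window over the 30 characters (29 positions):
  position 1–2: no
  position 7–8: no
  position 18–19: no

3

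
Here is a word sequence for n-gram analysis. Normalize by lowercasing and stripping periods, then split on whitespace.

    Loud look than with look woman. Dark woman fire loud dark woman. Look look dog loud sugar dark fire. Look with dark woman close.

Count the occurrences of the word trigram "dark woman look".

1

Scanning the 22 overlapping trigram windows for "dark woman look":
  position 11–13: dark woman look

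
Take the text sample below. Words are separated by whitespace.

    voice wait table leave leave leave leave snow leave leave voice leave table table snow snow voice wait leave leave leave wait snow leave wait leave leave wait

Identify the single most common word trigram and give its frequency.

Trigram frequencies (highest first):
  leave leave leave: 3
  wait leave leave: 2
  leave leave wait: 2
  voice wait table: 1
  wait table leave: 1
  table leave leave: 1
  … (16 more, each ≤ 1)

"leave leave leave", 3 times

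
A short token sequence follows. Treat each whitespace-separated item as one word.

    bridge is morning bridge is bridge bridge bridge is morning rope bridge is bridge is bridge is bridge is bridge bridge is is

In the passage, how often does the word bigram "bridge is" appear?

Scanning the 22 overlapping bigram windows for "bridge is":
  position 1–2: bridge is
  position 4–5: bridge is
  position 8–9: bridge is
  position 12–13: bridge is
  position 14–15: bridge is
  position 16–17: bridge is
  position 18–19: bridge is
  position 21–22: bridge is

8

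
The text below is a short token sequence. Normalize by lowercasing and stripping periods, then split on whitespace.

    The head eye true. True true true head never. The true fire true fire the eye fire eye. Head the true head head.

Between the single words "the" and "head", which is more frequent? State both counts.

"the": 4 occurrences
"head": 5 occurrences

"head" (5 vs 4)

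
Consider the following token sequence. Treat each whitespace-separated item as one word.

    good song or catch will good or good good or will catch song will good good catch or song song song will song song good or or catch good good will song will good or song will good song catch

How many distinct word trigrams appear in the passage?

35

40 tokens → 38 trigram windows in total.
Repeated trigrams (each contributes count−1 duplicates):
  song will good: 3
  will good or: 2
3 duplicate windows → 38 − 3 = 35 distinct.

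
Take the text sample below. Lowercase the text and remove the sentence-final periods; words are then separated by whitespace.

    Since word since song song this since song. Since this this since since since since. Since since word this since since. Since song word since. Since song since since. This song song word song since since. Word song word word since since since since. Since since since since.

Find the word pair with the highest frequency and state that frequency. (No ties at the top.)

Bigram frequencies (highest first):
  since since: 17
  since song: 4
  since word: 3
  word since: 3
  this since: 3
  song since: 3
  … (9 more, each ≤ 3)

"since since", 17 times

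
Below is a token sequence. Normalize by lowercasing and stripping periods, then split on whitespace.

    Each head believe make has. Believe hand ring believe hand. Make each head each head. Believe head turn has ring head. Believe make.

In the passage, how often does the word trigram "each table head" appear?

0

Scanning the 21 overlapping trigram windows for "each table head":
  (none found)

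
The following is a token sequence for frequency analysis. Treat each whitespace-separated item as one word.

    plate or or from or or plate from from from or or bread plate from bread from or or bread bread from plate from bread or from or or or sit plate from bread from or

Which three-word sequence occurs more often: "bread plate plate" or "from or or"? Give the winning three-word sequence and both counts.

"from or or" (4 vs 0)

"bread plate plate": 0 occurrences
"from or or": 4 occurrences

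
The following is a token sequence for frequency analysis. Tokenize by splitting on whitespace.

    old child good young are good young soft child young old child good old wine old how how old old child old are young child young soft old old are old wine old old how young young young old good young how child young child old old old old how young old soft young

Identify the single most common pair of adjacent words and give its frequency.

"old old", 6 times

Bigram frequencies (highest first):
  old old: 6
  old child: 3
  good young: 3
  child young: 3
  young old: 3
  old how: 3
  … (23 more, each ≤ 2)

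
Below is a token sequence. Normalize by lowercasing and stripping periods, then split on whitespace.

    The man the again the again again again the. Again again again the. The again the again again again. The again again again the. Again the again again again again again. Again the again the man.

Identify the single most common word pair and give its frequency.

"again again", 13 times

Bigram frequencies (highest first):
  again again: 13
  the again: 9
  again the: 9
  the man: 2
  man the: 1
  the the: 1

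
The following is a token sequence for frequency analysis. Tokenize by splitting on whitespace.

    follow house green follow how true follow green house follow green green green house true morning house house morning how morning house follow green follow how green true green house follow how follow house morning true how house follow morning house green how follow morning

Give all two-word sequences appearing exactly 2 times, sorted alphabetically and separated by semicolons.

Bigram counts meeting the condition (exactly 2 times):
  follow house: 2
  follow morning: 2
  green follow: 2
  green green: 2
  house green: 2
  house morning: 2
  how follow: 2

follow house; follow morning; green follow; green green; house green; house morning; how follow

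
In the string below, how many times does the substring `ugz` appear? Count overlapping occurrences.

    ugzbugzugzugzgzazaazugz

Sliding a length-3 window over the 23 characters (21 positions):
  position 1–3: ugz
  position 5–7: ugz
  position 8–10: ugz
  position 11–13: ugz
  position 21–23: ugz

5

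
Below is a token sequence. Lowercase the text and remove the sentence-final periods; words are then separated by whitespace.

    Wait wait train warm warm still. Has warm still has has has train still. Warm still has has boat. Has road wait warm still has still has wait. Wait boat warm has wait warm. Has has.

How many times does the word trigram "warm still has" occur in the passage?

Scanning the 34 overlapping trigram windows for "warm still has":
  position 5–7: warm still has
  position 8–10: warm still has
  position 15–17: warm still has
  position 23–25: warm still has

4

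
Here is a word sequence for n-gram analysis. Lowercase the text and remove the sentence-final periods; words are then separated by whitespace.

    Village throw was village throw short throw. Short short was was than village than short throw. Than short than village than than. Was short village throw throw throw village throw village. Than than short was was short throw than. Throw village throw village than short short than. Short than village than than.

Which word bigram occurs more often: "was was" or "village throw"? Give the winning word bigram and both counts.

"village throw" (5 vs 2)

"was was": 2 occurrences
"village throw": 5 occurrences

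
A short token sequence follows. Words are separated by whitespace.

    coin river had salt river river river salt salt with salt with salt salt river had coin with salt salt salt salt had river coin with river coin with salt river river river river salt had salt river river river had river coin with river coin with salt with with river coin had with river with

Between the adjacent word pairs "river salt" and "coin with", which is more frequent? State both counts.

"river salt": 2 occurrences
"coin with": 5 occurrences

"coin with" (5 vs 2)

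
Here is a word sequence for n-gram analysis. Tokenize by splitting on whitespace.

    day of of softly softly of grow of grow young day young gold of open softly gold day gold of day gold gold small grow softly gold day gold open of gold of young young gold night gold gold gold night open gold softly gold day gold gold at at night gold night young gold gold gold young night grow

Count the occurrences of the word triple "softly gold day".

3

Scanning the 58 overlapping trigram windows for "softly gold day":
  position 16–18: softly gold day
  position 26–28: softly gold day
  position 44–46: softly gold day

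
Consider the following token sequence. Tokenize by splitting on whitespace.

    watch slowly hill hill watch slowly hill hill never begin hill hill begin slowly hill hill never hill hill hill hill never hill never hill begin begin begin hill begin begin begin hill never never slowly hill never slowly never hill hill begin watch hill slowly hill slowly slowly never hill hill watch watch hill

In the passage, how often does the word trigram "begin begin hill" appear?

Scanning the 53 overlapping trigram windows for "begin begin hill":
  position 27–29: begin begin hill
  position 31–33: begin begin hill

2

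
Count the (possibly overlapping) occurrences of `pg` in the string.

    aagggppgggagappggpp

Sliding a length-2 window over the 19 characters (18 positions):
  position 7–8: pg
  position 15–16: pg

2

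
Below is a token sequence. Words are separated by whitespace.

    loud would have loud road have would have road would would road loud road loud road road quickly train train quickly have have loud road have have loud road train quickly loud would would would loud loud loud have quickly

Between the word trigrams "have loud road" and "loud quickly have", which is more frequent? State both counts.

"have loud road": 3 occurrences
"loud quickly have": 0 occurrences

"have loud road" (3 vs 0)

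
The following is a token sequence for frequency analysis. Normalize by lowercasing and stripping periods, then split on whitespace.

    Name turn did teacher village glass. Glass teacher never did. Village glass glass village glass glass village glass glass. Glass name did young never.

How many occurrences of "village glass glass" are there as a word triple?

4

Scanning the 22 overlapping trigram windows for "village glass glass":
  position 5–7: village glass glass
  position 11–13: village glass glass
  position 14–16: village glass glass
  position 17–19: village glass glass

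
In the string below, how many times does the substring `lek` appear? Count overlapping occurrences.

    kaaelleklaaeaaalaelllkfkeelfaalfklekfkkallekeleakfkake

Sliding a length-3 window over the 54 characters (52 positions):
  position 6–8: lek
  position 34–36: lek
  position 42–44: lek

3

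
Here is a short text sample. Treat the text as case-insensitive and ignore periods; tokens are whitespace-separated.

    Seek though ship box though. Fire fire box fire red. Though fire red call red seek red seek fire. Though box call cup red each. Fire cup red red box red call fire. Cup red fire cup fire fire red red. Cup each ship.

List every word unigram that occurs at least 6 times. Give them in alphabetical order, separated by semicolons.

Unigram counts meeting the condition (at least 6 times):
  fire: 10
  red: 11

fire; red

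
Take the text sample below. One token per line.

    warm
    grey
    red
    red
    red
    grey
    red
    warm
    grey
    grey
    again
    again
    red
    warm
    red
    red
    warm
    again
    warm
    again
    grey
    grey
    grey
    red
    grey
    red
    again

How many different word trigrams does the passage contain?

24

27 tokens → 25 trigram windows in total.
Repeated trigrams (each contributes count−1 duplicates):
  red grey red: 2
1 duplicate windows → 25 − 1 = 24 distinct.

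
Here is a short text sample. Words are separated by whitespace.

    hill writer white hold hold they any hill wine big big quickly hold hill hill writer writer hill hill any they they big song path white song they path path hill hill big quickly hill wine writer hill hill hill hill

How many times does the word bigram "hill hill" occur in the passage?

6

Scanning the 40 overlapping bigram windows for "hill hill":
  position 14–15: hill hill
  position 18–19: hill hill
  position 31–32: hill hill
  position 38–39: hill hill
  position 39–40: hill hill
  position 40–41: hill hill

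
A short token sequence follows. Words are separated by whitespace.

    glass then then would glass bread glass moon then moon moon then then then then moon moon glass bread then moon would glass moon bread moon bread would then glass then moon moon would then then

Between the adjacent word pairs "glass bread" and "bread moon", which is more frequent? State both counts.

"glass bread": 2 occurrences
"bread moon": 1 occurrence

"glass bread" (2 vs 1)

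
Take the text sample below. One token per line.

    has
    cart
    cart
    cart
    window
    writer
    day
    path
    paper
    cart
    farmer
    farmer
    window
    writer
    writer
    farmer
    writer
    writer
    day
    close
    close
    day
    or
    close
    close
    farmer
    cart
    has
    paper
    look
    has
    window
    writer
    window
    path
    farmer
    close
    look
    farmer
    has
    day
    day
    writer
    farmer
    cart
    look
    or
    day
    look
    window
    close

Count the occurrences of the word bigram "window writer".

Scanning the 50 overlapping bigram windows for "window writer":
  position 5–6: window writer
  position 13–14: window writer
  position 32–33: window writer

3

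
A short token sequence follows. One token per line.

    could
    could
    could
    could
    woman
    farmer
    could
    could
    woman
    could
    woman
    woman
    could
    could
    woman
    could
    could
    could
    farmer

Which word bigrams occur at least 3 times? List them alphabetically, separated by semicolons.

Bigram counts meeting the condition (at least 3 times):
  could could: 7
  could woman: 4
  woman could: 3

could could; could woman; woman could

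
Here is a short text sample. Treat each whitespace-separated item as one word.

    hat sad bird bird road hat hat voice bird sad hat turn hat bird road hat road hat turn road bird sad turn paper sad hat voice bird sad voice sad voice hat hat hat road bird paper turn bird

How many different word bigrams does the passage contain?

25

40 tokens → 39 bigram windows in total.
Repeated bigrams (each contributes count−1 duplicates):
  bird sad: 3
  hat hat: 3
  road hat: 3
  bird road: 2
  hat road: 2
  hat turn: 2
  hat voice: 2
  road bird: 2
  … (3 more repeated)
14 duplicate windows → 39 − 14 = 25 distinct.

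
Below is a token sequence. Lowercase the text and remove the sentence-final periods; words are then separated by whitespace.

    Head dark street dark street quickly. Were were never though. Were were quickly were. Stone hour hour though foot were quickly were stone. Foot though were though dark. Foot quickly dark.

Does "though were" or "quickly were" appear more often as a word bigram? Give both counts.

"though were": 2 occurrences
"quickly were": 3 occurrences

"quickly were" (3 vs 2)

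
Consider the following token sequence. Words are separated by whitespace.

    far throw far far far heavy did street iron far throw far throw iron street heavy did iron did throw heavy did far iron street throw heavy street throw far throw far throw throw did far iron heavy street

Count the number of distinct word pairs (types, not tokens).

22

39 tokens → 38 bigram windows in total.
Repeated bigrams (each contributes count−1 duplicates):
  far throw: 5
  throw far: 4
  heavy did: 3
  did far: 2
  far far: 2
  far iron: 2
  heavy street: 2
  iron street: 2
  … (2 more repeated)
16 duplicate windows → 38 − 16 = 22 distinct.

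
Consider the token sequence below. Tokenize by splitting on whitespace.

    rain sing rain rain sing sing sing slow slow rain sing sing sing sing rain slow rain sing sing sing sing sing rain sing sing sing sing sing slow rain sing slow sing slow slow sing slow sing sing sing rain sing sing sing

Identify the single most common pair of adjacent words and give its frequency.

"sing sing", 17 times

Bigram frequencies (highest first):
  sing sing: 17
  rain sing: 7
  sing slow: 5
  sing rain: 4
  slow rain: 3
  slow sing: 3
  … (3 more, each ≤ 2)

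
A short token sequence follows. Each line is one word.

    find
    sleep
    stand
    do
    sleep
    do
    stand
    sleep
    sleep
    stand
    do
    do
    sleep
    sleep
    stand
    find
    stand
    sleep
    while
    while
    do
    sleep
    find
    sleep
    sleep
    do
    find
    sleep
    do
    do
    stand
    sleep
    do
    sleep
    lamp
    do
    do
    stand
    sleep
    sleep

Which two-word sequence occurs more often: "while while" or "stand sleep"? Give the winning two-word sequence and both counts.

"while while": 1 occurrence
"stand sleep": 4 occurrences

"stand sleep" (4 vs 1)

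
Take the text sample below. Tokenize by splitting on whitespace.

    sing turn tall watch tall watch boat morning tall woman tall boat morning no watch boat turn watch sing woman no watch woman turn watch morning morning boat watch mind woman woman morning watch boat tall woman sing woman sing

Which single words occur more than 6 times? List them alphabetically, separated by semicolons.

Unigram counts meeting the condition (more than 6 times):
  watch: 8
  woman: 7

watch; woman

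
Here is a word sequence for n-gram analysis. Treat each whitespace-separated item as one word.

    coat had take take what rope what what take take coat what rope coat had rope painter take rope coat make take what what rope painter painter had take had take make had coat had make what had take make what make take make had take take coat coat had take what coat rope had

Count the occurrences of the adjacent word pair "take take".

Scanning the 54 overlapping bigram windows for "take take":
  position 3–4: take take
  position 9–10: take take
  position 46–47: take take

3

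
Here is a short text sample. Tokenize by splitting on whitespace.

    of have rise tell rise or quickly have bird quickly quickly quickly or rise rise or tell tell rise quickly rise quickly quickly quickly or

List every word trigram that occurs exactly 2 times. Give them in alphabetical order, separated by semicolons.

quickly quickly or; quickly quickly quickly

Trigram counts meeting the condition (exactly 2 times):
  quickly quickly or: 2
  quickly quickly quickly: 2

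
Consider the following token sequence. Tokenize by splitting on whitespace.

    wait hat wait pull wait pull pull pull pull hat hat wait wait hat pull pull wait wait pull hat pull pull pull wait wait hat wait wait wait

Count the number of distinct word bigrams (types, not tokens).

9

29 tokens → 28 bigram windows in total.
Repeated bigrams (each contributes count−1 duplicates):
  pull pull: 6
  wait wait: 5
  hat wait: 3
  pull wait: 3
  wait hat: 3
  wait pull: 3
  hat pull: 2
  pull hat: 2
19 duplicate windows → 28 − 19 = 9 distinct.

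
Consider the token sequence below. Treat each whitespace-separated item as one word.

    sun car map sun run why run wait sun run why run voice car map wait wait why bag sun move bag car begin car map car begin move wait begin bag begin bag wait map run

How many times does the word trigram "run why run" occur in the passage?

2

Scanning the 35 overlapping trigram windows for "run why run":
  position 5–7: run why run
  position 10–12: run why run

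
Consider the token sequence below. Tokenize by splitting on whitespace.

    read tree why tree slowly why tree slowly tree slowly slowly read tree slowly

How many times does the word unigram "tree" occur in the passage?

Scanning the 14 tokens for "tree":
  position 2: tree
  position 4: tree
  position 7: tree
  position 9: tree
  position 13: tree

5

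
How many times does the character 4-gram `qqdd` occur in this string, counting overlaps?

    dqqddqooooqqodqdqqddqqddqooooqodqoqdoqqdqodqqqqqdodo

Sliding a length-4 window over the 52 characters (49 positions):
  position 2–5: qqdd
  position 17–20: qqdd
  position 21–24: qqdd

3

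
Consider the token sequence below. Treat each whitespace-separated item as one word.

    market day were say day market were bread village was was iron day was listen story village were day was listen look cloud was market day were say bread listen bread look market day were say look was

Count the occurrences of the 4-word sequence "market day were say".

3

Scanning the 35 overlapping 4-gram windows for "market day were say":
  position 1–4: market day were say
  position 25–28: market day were say
  position 33–36: market day were say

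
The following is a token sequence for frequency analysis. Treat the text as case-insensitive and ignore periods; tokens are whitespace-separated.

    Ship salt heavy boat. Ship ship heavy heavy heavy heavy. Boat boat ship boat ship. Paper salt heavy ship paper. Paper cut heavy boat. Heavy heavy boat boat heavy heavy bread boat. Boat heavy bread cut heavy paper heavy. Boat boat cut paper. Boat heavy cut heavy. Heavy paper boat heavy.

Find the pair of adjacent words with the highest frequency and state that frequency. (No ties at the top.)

"heavy heavy", 6 times

Bigram frequencies (highest first):
  heavy heavy: 6
  heavy boat: 5
  boat heavy: 5
  boat boat: 4
  boat ship: 3
  cut heavy: 3
  … (19 more, each ≤ 2)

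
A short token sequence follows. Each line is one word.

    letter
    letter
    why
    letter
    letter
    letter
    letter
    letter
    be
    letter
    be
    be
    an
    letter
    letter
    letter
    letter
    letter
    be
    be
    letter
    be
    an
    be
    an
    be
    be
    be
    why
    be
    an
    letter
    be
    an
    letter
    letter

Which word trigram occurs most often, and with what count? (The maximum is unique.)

"letter letter letter", 6 times

Trigram frequencies (highest first):
  letter letter letter: 6
  be an letter: 3
  letter letter be: 2
  be letter be: 2
  letter be be: 2
  an letter letter: 2
  … (15 more, each ≤ 2)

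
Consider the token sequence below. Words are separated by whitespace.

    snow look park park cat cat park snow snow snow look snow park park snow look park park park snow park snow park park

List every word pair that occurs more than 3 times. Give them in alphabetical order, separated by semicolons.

park park; park snow

Bigram counts meeting the condition (more than 3 times):
  park park: 5
  park snow: 4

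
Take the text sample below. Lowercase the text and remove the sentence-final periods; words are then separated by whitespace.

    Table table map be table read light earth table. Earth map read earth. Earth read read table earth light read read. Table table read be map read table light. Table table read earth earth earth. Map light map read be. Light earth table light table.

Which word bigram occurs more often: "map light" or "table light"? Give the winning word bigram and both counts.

"table light" (2 vs 1)

"map light": 1 occurrence
"table light": 2 occurrences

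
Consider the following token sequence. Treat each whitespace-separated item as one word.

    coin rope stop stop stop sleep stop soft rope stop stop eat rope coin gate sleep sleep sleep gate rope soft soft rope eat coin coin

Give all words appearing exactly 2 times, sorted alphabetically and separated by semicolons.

eat; gate

Unigram counts meeting the condition (exactly 2 times):
  eat: 2
  gate: 2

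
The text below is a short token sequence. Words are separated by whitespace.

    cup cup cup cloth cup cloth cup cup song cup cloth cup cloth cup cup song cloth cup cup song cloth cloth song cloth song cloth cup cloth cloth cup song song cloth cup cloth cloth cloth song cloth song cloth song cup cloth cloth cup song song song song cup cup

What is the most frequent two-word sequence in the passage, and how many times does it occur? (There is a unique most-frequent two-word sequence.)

"cloth cup", 9 times

Bigram frequencies (highest first):
  cloth cup: 9
  cup cloth: 7
  song cloth: 7
  cup cup: 6
  cup song: 5
  cloth cloth: 5
  … (3 more, each ≤ 5)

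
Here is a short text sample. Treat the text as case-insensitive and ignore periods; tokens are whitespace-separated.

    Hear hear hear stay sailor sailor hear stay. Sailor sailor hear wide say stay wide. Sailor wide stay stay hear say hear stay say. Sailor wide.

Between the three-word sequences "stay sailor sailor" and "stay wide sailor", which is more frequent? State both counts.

"stay sailor sailor" (2 vs 1)

"stay sailor sailor": 2 occurrences
"stay wide sailor": 1 occurrence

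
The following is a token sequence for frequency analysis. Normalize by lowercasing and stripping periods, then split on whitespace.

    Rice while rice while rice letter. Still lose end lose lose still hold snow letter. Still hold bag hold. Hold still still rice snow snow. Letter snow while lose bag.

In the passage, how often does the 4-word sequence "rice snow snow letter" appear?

1

Scanning the 27 overlapping 4-gram windows for "rice snow snow letter":
  position 23–26: rice snow snow letter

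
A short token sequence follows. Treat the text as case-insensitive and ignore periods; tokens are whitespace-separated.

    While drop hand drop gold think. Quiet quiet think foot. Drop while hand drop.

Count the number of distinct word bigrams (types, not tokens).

12

14 tokens → 13 bigram windows in total.
Repeated bigrams (each contributes count−1 duplicates):
  hand drop: 2
1 duplicate windows → 13 − 1 = 12 distinct.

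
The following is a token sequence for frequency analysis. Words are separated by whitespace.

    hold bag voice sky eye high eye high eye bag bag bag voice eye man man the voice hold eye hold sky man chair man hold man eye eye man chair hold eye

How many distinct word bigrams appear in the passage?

25

33 tokens → 32 bigram windows in total.
Repeated bigrams (each contributes count−1 duplicates):
  bag bag: 2
  bag voice: 2
  eye high: 2
  eye man: 2
  high eye: 2
  hold eye: 2
  man chair: 2
7 duplicate windows → 32 − 7 = 25 distinct.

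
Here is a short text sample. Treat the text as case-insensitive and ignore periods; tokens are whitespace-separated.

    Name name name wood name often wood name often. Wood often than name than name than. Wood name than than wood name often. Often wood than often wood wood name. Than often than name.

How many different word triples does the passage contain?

34 tokens → 32 trigram windows in total.
Repeated trigrams (each contributes count−1 duplicates):
  wood name often: 3
  name often wood: 2
  often than name: 2
  than name than: 2
  than wood name: 2
  wood name than: 2
7 duplicate windows → 32 − 7 = 25 distinct.

25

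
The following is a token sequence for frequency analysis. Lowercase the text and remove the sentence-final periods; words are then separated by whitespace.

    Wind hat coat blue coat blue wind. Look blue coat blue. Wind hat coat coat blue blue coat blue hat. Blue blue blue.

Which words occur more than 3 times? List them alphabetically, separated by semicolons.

Unigram counts meeting the condition (more than 3 times):
  blue: 10
  coat: 6

blue; coat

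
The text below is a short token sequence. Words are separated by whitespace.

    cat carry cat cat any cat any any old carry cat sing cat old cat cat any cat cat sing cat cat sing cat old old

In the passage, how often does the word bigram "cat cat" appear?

4

Scanning the 25 overlapping bigram windows for "cat cat":
  position 3–4: cat cat
  position 15–16: cat cat
  position 18–19: cat cat
  position 21–22: cat cat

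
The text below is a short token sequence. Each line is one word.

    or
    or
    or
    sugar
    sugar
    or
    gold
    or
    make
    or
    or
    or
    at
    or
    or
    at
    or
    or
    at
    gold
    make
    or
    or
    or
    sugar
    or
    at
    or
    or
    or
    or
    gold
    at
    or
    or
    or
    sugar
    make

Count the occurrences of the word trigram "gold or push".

0

Scanning the 36 overlapping trigram windows for "gold or push":
  (none found)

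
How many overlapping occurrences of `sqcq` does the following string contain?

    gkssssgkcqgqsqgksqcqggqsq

Sliding a length-4 window over the 25 characters (22 positions):
  position 17–20: sqcq

1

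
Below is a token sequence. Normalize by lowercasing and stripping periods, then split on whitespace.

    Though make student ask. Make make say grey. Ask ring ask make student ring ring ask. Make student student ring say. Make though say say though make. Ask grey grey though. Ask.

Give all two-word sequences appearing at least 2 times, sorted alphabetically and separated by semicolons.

ask make; make student; ring ask; student ring; though make

Bigram counts meeting the condition (at least 2 times):
  ask make: 3
  make student: 3
  ring ask: 2
  student ring: 2
  though make: 2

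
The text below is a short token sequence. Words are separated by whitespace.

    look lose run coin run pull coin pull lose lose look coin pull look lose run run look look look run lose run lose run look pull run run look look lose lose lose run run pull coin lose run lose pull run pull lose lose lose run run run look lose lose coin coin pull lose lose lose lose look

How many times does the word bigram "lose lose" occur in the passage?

Scanning the 60 overlapping bigram windows for "lose lose":
  position 9–10: lose lose
  position 32–33: lose lose
  position 33–34: lose lose
  position 45–46: lose lose
  position 46–47: lose lose
  position 52–53: lose lose
  position 57–58: lose lose
  position 58–59: lose lose
  position 59–60: lose lose

9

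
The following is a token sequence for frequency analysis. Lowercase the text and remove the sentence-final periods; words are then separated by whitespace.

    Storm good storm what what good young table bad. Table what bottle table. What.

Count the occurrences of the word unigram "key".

Scanning the 14 tokens for "key":
  (none found)

0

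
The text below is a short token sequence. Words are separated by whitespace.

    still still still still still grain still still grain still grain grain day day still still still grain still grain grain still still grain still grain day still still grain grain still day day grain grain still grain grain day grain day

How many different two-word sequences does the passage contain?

9

42 tokens → 41 bigram windows in total.
Repeated bigrams (each contributes count−1 duplicates):
  still grain: 9
  still still: 9
  grain still: 7
  grain grain: 5
  grain day: 4
  day day: 2
  day grain: 2
  day still: 2
32 duplicate windows → 41 − 32 = 9 distinct.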